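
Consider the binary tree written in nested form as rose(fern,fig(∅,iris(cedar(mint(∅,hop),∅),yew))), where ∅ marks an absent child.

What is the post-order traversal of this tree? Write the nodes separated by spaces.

fern hop mint cedar yew iris fig rose

Post-order visits the left subtree, then the right subtree, then the node.
At rose: go left to fern.
  fern is a leaf — visit fern.
At rose: go right to fig.
  At fig: no left child.
  At fig: go right to iris.
    At iris: go left to cedar.
      At cedar: go left to mint.
        At mint: no left child.
        At mint: go right to hop.
          hop is a leaf — visit hop.
        Visit mint.
      At cedar: no right child.
      Visit cedar.
    At iris: go right to yew.
      yew is a leaf — visit yew.
    Visit iris.
  Visit fig.
Visit rose.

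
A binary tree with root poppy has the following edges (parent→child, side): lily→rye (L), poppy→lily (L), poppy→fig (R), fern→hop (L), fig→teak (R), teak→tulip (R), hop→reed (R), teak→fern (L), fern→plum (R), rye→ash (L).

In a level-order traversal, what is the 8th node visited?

tulip

Level-order visits nodes level by level from the root, left to right within each level.
Level 0: poppy
Level 1: lily, fig
Level 2: rye, teak
Level 3: ash, fern, tulip
Level 4: hop, plum
Level 5: reed
Full level-order sequence: poppy, lily, fig, rye, teak, ash, fern, tulip, hop, plum, reed.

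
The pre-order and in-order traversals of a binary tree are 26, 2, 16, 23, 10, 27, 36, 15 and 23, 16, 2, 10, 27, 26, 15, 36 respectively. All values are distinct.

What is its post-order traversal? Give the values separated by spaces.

The first element of pre-order is the root; it splits in-order into left and right subtrees.
Root 26: left subtree has 5 nodes {23, 16, 2, 10, 27}, right has 2 {15, 36}.
  Root 2: left subtree has 2 nodes {23, 16}, right has 2 {10, 27}.
    Root 16: left subtree has 1 node {23}, right has 0 { }.
    Root 10: left subtree has 0 nodes { }, right has 1 {27}.
  Root 36: left subtree has 1 node {15}, right has 0 { }.

23 16 27 10 2 15 36 26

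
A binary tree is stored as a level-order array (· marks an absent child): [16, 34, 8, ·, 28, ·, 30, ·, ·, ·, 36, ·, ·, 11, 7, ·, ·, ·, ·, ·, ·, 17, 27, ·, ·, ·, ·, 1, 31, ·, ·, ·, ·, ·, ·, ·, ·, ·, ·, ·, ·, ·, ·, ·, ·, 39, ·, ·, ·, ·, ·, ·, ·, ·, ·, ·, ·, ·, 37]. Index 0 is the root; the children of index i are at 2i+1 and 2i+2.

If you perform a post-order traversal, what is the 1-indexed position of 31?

9

Post-order visits the left subtree, then the right subtree, then the node.
At 16: go left to 34.
  At 34: no left child.
  At 34: go right to 28.
    At 28: no left child.
    At 28: go right to 36.
      At 36: go left to 17.
        17 is a leaf — visit 17.
      At 36: go right to 27.
        At 27: go left to 39.
          39 is a leaf — visit 39.
        At 27: no right child.
        Visit 27.
      Visit 36.
    Visit 28.
  Visit 34.
At 16: go right to 8.
  At 8: no left child.
  At 8: go right to 30.
    At 30: go left to 11.
      At 11: go left to 1.
        1 is a leaf — visit 1.
      At 11: go right to 31.
        At 31: no left child.
        At 31: go right to 37.
          37 is a leaf — visit 37.
        Visit 31.
      Visit 11.
    At 30: go right to 7.
      7 is a leaf — visit 7.
    Visit 30.
  Visit 8.
Visit 16.
Full post-order sequence: 17, 39, 27, 36, 28, 34, 1, 37, 31, 11, 7, 30, 8, 16.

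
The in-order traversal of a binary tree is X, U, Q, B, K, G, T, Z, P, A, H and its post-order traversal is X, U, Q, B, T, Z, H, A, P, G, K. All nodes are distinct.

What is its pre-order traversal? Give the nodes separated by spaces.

The last element of post-order is the root; it splits in-order into left and right subtrees.
Root K: left subtree has 4 nodes {X, U, Q, B}, right has 6 {G, T, Z, P, A, H}.
  Root B: left subtree has 3 nodes {X, U, Q}, right has 0 { }.
    Root Q: left subtree has 2 nodes {X, U}, right has 0 { }.
      Root U: left subtree has 1 node {X}, right has 0 { }.
  Root G: left subtree has 0 nodes { }, right has 5 {T, Z, P, A, H}.
    Root P: left subtree has 2 nodes {T, Z}, right has 2 {A, H}.
      Root Z: left subtree has 1 node {T}, right has 0 { }.
      Root A: left subtree has 0 nodes { }, right has 1 {H}.

K B Q U X G P Z T A H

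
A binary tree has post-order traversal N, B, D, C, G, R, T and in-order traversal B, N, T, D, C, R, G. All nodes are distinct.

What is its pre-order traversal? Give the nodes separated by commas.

T, B, N, R, C, D, G

The last element of post-order is the root; it splits in-order into left and right subtrees.
Root T: left subtree has 2 nodes {B, N}, right has 4 {D, C, R, G}.
  Root B: left subtree has 0 nodes { }, right has 1 {N}.
  Root R: left subtree has 2 nodes {D, C}, right has 1 {G}.
    Root C: left subtree has 1 node {D}, right has 0 { }.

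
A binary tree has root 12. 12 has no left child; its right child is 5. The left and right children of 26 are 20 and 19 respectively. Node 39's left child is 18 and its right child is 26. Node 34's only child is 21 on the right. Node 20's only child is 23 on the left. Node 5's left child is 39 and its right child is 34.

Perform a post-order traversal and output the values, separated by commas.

18, 23, 20, 19, 26, 39, 21, 34, 5, 12

Post-order visits the left subtree, then the right subtree, then the node.
At 12: no left child.
At 12: go right to 5.
  At 5: go left to 39.
    At 39: go left to 18.
      18 is a leaf — visit 18.
    At 39: go right to 26.
      At 26: go left to 20.
        At 20: go left to 23.
          23 is a leaf — visit 23.
        At 20: no right child.
        Visit 20.
      At 26: go right to 19.
        19 is a leaf — visit 19.
      Visit 26.
    Visit 39.
  At 5: go right to 34.
    At 34: no left child.
    At 34: go right to 21.
      21 is a leaf — visit 21.
    Visit 34.
  Visit 5.
Visit 12.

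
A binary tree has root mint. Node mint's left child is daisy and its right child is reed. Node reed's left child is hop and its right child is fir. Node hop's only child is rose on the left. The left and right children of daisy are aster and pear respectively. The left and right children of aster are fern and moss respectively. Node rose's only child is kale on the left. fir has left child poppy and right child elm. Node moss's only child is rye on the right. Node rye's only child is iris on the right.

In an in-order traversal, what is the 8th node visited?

mint

In-order visits the left subtree, then the node, then the right subtree.
At mint: go left to daisy.
  At daisy: go left to aster.
    At aster: go left to fern.
      fern is a leaf — visit fern.
    Visit aster.
    At aster: go right to moss.
      At moss: no left child.
      Visit moss.
      At moss: go right to rye.
        At rye: no left child.
        Visit rye.
        At rye: go right to iris.
          iris is a leaf — visit iris.
  Visit daisy.
  At daisy: go right to pear.
    pear is a leaf — visit pear.
Visit mint.
At mint: go right to reed.
  At reed: go left to hop.
    At hop: go left to rose.
      At rose: go left to kale.
        kale is a leaf — visit kale.
      Visit rose.
      At rose: no right child.
    Visit hop.
    At hop: no right child.
  Visit reed.
  At reed: go right to fir.
    At fir: go left to poppy.
      poppy is a leaf — visit poppy.
    Visit fir.
    At fir: go right to elm.
      elm is a leaf — visit elm.
Full in-order sequence: fern, aster, moss, rye, iris, daisy, pear, mint, kale, rose, hop, reed, poppy, fir, elm.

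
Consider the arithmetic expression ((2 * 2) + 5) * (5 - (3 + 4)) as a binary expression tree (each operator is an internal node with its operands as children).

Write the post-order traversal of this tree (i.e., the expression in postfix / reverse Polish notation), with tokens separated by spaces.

Post-order on an expression tree gives postfix notation: for each operator, emit left operand, right operand, then the operator.

2 2 * 5 + 5 3 4 + - *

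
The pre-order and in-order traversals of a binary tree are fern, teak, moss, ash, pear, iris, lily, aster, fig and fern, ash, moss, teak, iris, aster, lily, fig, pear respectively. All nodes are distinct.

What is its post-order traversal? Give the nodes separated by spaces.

The first element of pre-order is the root; it splits in-order into left and right subtrees.
Root fern: left subtree has 0 nodes { }, right has 8 {ash, moss, teak, iris, aster, lily, fig, pear}.
  Root teak: left subtree has 2 nodes {ash, moss}, right has 5 {iris, aster, lily, fig, pear}.
    Root moss: left subtree has 1 node {ash}, right has 0 { }.
    Root pear: left subtree has 4 nodes {iris, aster, lily, fig}, right has 0 { }.
      Root iris: left subtree has 0 nodes { }, right has 3 {aster, lily, fig}.
        Root lily: left subtree has 1 node {aster}, right has 1 {fig}.

ash moss aster fig lily iris pear teak fern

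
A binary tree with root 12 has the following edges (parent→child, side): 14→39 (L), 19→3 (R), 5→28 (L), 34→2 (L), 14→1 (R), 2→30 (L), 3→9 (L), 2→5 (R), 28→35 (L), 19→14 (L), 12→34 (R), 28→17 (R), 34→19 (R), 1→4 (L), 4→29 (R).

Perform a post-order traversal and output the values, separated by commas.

Post-order visits the left subtree, then the right subtree, then the node.
At 12: no left child.
At 12: go right to 34.
  At 34: go left to 2.
    At 2: go left to 30.
      30 is a leaf — visit 30.
    At 2: go right to 5.
      At 5: go left to 28.
        At 28: go left to 35.
          35 is a leaf — visit 35.
        At 28: go right to 17.
          17 is a leaf — visit 17.
        Visit 28.
      At 5: no right child.
      Visit 5.
    Visit 2.
  At 34: go right to 19.
    At 19: go left to 14.
      At 14: go left to 39.
        39 is a leaf — visit 39.
      At 14: go right to 1.
        At 1: go left to 4.
          At 4: no left child.
          At 4: go right to 29.
            29 is a leaf — visit 29.
          Visit 4.
        At 1: no right child.
        Visit 1.
      Visit 14.
    At 19: go right to 3.
      At 3: go left to 9.
        9 is a leaf — visit 9.
      At 3: no right child.
      Visit 3.
    Visit 19.
  Visit 34.
Visit 12.

30, 35, 17, 28, 5, 2, 39, 29, 4, 1, 14, 9, 3, 19, 34, 12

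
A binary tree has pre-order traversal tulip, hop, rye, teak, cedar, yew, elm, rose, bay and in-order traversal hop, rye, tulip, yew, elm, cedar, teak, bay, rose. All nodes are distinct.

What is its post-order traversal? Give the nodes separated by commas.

rye, hop, elm, yew, cedar, bay, rose, teak, tulip

The first element of pre-order is the root; it splits in-order into left and right subtrees.
Root tulip: left subtree has 2 nodes {hop, rye}, right has 6 {yew, elm, cedar, teak, bay, rose}.
  Root hop: left subtree has 0 nodes { }, right has 1 {rye}.
  Root teak: left subtree has 3 nodes {yew, elm, cedar}, right has 2 {bay, rose}.
    Root cedar: left subtree has 2 nodes {yew, elm}, right has 0 { }.
      Root yew: left subtree has 0 nodes { }, right has 1 {elm}.
    Root rose: left subtree has 1 node {bay}, right has 0 { }.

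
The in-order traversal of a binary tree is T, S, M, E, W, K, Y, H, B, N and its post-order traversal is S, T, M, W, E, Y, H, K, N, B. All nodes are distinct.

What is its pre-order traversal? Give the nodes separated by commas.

The last element of post-order is the root; it splits in-order into left and right subtrees.
Root B: left subtree has 8 nodes {T, S, M, E, W, K, Y, H}, right has 1 {N}.
  Root K: left subtree has 5 nodes {T, S, M, E, W}, right has 2 {Y, H}.
    Root E: left subtree has 3 nodes {T, S, M}, right has 1 {W}.
      Root M: left subtree has 2 nodes {T, S}, right has 0 { }.
        Root T: left subtree has 0 nodes { }, right has 1 {S}.
    Root H: left subtree has 1 node {Y}, right has 0 { }.

B, K, E, M, T, S, W, H, Y, N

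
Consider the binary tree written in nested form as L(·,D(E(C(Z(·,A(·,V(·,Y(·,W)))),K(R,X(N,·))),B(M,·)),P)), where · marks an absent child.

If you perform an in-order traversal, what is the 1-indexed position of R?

8

In-order visits the left subtree, then the node, then the right subtree.
At L: no left child.
Visit L.
At L: go right to D.
  At D: go left to E.
    At E: go left to C.
      At C: go left to Z.
        At Z: no left child.
        Visit Z.
        At Z: go right to A.
          At A: no left child.
          Visit A.
          At A: go right to V.
            At V: no left child.
            Visit V.
            At V: go right to Y.
              At Y: no left child.
              Visit Y.
              At Y: go right to W.
                W is a leaf — visit W.
      Visit C.
      At C: go right to K.
        At K: go left to R.
          R is a leaf — visit R.
        Visit K.
        At K: go right to X.
          At X: go left to N.
            N is a leaf — visit N.
          Visit X.
          At X: no right child.
    Visit E.
    At E: go right to B.
      At B: go left to M.
        M is a leaf — visit M.
      Visit B.
      At B: no right child.
  Visit D.
  At D: go right to P.
    P is a leaf — visit P.
Full in-order sequence: L, Z, A, V, Y, W, C, R, K, N, X, E, M, B, D, P.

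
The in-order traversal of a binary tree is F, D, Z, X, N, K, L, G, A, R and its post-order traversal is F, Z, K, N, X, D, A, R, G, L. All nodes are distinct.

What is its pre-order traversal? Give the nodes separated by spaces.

L D F X Z N K G R A

The last element of post-order is the root; it splits in-order into left and right subtrees.
Root L: left subtree has 6 nodes {F, D, Z, X, N, K}, right has 3 {G, A, R}.
  Root D: left subtree has 1 node {F}, right has 4 {Z, X, N, K}.
    Root X: left subtree has 1 node {Z}, right has 2 {N, K}.
      Root N: left subtree has 0 nodes { }, right has 1 {K}.
  Root G: left subtree has 0 nodes { }, right has 2 {A, R}.
    Root R: left subtree has 1 node {A}, right has 0 { }.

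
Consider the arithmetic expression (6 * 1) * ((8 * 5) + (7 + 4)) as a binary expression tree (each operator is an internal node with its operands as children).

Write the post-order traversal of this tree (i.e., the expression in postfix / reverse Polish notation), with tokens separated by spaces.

6 1 * 8 5 * 7 4 + + *

Post-order on an expression tree gives postfix notation: for each operator, emit left operand, right operand, then the operator.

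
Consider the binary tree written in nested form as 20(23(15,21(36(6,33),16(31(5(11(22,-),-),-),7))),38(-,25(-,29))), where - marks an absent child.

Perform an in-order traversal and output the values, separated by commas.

15, 23, 6, 36, 33, 21, 22, 11, 5, 31, 16, 7, 20, 38, 25, 29

In-order visits the left subtree, then the node, then the right subtree.
At 20: go left to 23.
  At 23: go left to 15.
    15 is a leaf — visit 15.
  Visit 23.
  At 23: go right to 21.
    At 21: go left to 36.
      At 36: go left to 6.
        6 is a leaf — visit 6.
      Visit 36.
      At 36: go right to 33.
        33 is a leaf — visit 33.
    Visit 21.
    At 21: go right to 16.
      At 16: go left to 31.
        At 31: go left to 5.
          At 5: go left to 11.
            At 11: go left to 22.
              22 is a leaf — visit 22.
            Visit 11.
            At 11: no right child.
          Visit 5.
          At 5: no right child.
        Visit 31.
        At 31: no right child.
      Visit 16.
      At 16: go right to 7.
        7 is a leaf — visit 7.
Visit 20.
At 20: go right to 38.
  At 38: no left child.
  Visit 38.
  At 38: go right to 25.
    At 25: no left child.
    Visit 25.
    At 25: go right to 29.
      29 is a leaf — visit 29.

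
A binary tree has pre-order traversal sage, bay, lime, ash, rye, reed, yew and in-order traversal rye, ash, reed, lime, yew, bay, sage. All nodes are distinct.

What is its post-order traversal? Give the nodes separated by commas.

rye, reed, ash, yew, lime, bay, sage

The first element of pre-order is the root; it splits in-order into left and right subtrees.
Root sage: left subtree has 6 nodes {rye, ash, reed, lime, yew, bay}, right has 0 { }.
  Root bay: left subtree has 5 nodes {rye, ash, reed, lime, yew}, right has 0 { }.
    Root lime: left subtree has 3 nodes {rye, ash, reed}, right has 1 {yew}.
      Root ash: left subtree has 1 node {rye}, right has 1 {reed}.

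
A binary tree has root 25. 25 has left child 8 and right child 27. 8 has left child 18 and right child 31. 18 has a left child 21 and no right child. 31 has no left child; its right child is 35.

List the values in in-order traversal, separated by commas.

In-order visits the left subtree, then the node, then the right subtree.
At 25: go left to 8.
  At 8: go left to 18.
    At 18: go left to 21.
      21 is a leaf — visit 21.
    Visit 18.
    At 18: no right child.
  Visit 8.
  At 8: go right to 31.
    At 31: no left child.
    Visit 31.
    At 31: go right to 35.
      35 is a leaf — visit 35.
Visit 25.
At 25: go right to 27.
  27 is a leaf — visit 27.

21, 18, 8, 31, 35, 25, 27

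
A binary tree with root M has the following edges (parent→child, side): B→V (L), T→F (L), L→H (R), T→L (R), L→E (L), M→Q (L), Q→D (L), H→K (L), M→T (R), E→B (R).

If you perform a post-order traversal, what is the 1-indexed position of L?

Post-order visits the left subtree, then the right subtree, then the node.
At M: go left to Q.
  At Q: go left to D.
    D is a leaf — visit D.
  At Q: no right child.
  Visit Q.
At M: go right to T.
  At T: go left to F.
    F is a leaf — visit F.
  At T: go right to L.
    At L: go left to E.
      At E: no left child.
      At E: go right to B.
        At B: go left to V.
          V is a leaf — visit V.
        At B: no right child.
        Visit B.
      Visit E.
    At L: go right to H.
      At H: go left to K.
        K is a leaf — visit K.
      At H: no right child.
      Visit H.
    Visit L.
  Visit T.
Visit M.
Full post-order sequence: D, Q, F, V, B, E, K, H, L, T, M.

9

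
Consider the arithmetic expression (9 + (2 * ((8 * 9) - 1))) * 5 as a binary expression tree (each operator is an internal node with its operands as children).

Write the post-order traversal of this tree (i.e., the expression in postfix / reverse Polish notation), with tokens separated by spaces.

9 2 8 9 * 1 - * + 5 *

Post-order on an expression tree gives postfix notation: for each operator, emit left operand, right operand, then the operator.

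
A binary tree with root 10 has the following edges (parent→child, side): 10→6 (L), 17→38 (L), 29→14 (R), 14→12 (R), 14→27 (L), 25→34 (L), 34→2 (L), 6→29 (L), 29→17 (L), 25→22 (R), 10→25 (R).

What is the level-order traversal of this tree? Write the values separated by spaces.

10 6 25 29 34 22 17 14 2 38 27 12

Level-order visits nodes level by level from the root, left to right within each level.
Level 0: 10
Level 1: 6, 25
Level 2: 29, 34, 22
Level 3: 17, 14, 2
Level 4: 38, 27, 12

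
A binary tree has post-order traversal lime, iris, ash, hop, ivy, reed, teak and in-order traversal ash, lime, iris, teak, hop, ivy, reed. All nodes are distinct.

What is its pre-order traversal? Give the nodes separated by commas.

teak, ash, iris, lime, reed, ivy, hop

The last element of post-order is the root; it splits in-order into left and right subtrees.
Root teak: left subtree has 3 nodes {ash, lime, iris}, right has 3 {hop, ivy, reed}.
  Root ash: left subtree has 0 nodes { }, right has 2 {lime, iris}.
    Root iris: left subtree has 1 node {lime}, right has 0 { }.
  Root reed: left subtree has 2 nodes {hop, ivy}, right has 0 { }.
    Root ivy: left subtree has 1 node {hop}, right has 0 { }.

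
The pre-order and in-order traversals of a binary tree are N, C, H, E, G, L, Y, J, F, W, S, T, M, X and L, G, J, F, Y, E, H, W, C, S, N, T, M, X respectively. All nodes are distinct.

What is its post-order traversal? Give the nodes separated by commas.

L, F, J, Y, G, E, W, H, S, C, X, M, T, N

The first element of pre-order is the root; it splits in-order into left and right subtrees.
Root N: left subtree has 10 nodes {L, G, J, F, Y, E, H, W, C, S}, right has 3 {T, M, X}.
  Root C: left subtree has 8 nodes {L, G, J, F, Y, E, H, W}, right has 1 {S}.
    Root H: left subtree has 6 nodes {L, G, J, F, Y, E}, right has 1 {W}.
      Root E: left subtree has 5 nodes {L, G, J, F, Y}, right has 0 { }.
        Root G: left subtree has 1 node {L}, right has 3 {J, F, Y}.
          Root Y: left subtree has 2 nodes {J, F}, right has 0 { }.
            Root J: left subtree has 0 nodes { }, right has 1 {F}.
  Root T: left subtree has 0 nodes { }, right has 2 {M, X}.
    Root M: left subtree has 0 nodes { }, right has 1 {X}.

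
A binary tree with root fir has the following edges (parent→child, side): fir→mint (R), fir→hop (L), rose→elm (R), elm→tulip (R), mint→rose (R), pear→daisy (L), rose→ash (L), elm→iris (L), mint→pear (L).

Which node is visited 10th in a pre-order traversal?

Pre-order visits the node, then its left subtree, then its right subtree.
Visit fir.
At fir: go left to hop.
  hop is a leaf — visit hop.
At fir: go right to mint.
  Visit mint.
  At mint: go left to pear.
    Visit pear.
    At pear: go left to daisy.
      daisy is a leaf — visit daisy.
    At pear: no right child.
  At mint: go right to rose.
    Visit rose.
    At rose: go left to ash.
      ash is a leaf — visit ash.
    At rose: go right to elm.
      Visit elm.
      At elm: go left to iris.
        iris is a leaf — visit iris.
      At elm: go right to tulip.
        tulip is a leaf — visit tulip.
Full pre-order sequence: fir, hop, mint, pear, daisy, rose, ash, elm, iris, tulip.

tulip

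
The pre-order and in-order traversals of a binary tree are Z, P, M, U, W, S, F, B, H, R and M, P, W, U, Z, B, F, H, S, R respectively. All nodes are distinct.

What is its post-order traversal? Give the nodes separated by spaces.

The first element of pre-order is the root; it splits in-order into left and right subtrees.
Root Z: left subtree has 4 nodes {M, P, W, U}, right has 5 {B, F, H, S, R}.
  Root P: left subtree has 1 node {M}, right has 2 {W, U}.
    Root U: left subtree has 1 node {W}, right has 0 { }.
  Root S: left subtree has 3 nodes {B, F, H}, right has 1 {R}.
    Root F: left subtree has 1 node {B}, right has 1 {H}.

M W U P B H F R S Z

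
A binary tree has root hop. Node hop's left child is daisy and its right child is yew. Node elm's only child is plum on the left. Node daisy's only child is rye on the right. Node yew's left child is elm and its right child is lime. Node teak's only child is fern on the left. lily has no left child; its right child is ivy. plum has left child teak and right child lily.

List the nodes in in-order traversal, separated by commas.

In-order visits the left subtree, then the node, then the right subtree.
At hop: go left to daisy.
  At daisy: no left child.
  Visit daisy.
  At daisy: go right to rye.
    rye is a leaf — visit rye.
Visit hop.
At hop: go right to yew.
  At yew: go left to elm.
    At elm: go left to plum.
      At plum: go left to teak.
        At teak: go left to fern.
          fern is a leaf — visit fern.
        Visit teak.
        At teak: no right child.
      Visit plum.
      At plum: go right to lily.
        At lily: no left child.
        Visit lily.
        At lily: go right to ivy.
          ivy is a leaf — visit ivy.
    Visit elm.
    At elm: no right child.
  Visit yew.
  At yew: go right to lime.
    lime is a leaf — visit lime.

daisy, rye, hop, fern, teak, plum, lily, ivy, elm, yew, lime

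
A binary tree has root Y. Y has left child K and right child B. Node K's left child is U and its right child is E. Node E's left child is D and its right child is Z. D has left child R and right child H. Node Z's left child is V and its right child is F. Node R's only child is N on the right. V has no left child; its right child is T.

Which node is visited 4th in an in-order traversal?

N

In-order visits the left subtree, then the node, then the right subtree.
At Y: go left to K.
  At K: go left to U.
    U is a leaf — visit U.
  Visit K.
  At K: go right to E.
    At E: go left to D.
      At D: go left to R.
        At R: no left child.
        Visit R.
        At R: go right to N.
          N is a leaf — visit N.
      Visit D.
      At D: go right to H.
        H is a leaf — visit H.
    Visit E.
    At E: go right to Z.
      At Z: go left to V.
        At V: no left child.
        Visit V.
        At V: go right to T.
          T is a leaf — visit T.
      Visit Z.
      At Z: go right to F.
        F is a leaf — visit F.
Visit Y.
At Y: go right to B.
  B is a leaf — visit B.
Full in-order sequence: U, K, R, N, D, H, E, V, T, Z, F, Y, B.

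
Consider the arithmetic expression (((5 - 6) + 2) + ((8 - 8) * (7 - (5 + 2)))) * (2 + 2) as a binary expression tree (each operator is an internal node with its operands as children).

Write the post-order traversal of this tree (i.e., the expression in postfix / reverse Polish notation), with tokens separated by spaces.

5 6 - 2 + 8 8 - 7 5 2 + - * + 2 2 + *

Post-order on an expression tree gives postfix notation: for each operator, emit left operand, right operand, then the operator.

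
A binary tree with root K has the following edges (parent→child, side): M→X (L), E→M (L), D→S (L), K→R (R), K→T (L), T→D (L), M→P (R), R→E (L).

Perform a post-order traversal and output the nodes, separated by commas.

S, D, T, X, P, M, E, R, K

Post-order visits the left subtree, then the right subtree, then the node.
At K: go left to T.
  At T: go left to D.
    At D: go left to S.
      S is a leaf — visit S.
    At D: no right child.
    Visit D.
  At T: no right child.
  Visit T.
At K: go right to R.
  At R: go left to E.
    At E: go left to M.
      At M: go left to X.
        X is a leaf — visit X.
      At M: go right to P.
        P is a leaf — visit P.
      Visit M.
    At E: no right child.
    Visit E.
  At R: no right child.
  Visit R.
Visit K.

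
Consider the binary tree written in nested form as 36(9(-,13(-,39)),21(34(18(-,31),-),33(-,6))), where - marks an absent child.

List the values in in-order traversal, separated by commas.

In-order visits the left subtree, then the node, then the right subtree.
At 36: go left to 9.
  At 9: no left child.
  Visit 9.
  At 9: go right to 13.
    At 13: no left child.
    Visit 13.
    At 13: go right to 39.
      39 is a leaf — visit 39.
Visit 36.
At 36: go right to 21.
  At 21: go left to 34.
    At 34: go left to 18.
      At 18: no left child.
      Visit 18.
      At 18: go right to 31.
        31 is a leaf — visit 31.
    Visit 34.
    At 34: no right child.
  Visit 21.
  At 21: go right to 33.
    At 33: no left child.
    Visit 33.
    At 33: go right to 6.
      6 is a leaf — visit 6.

9, 13, 39, 36, 18, 31, 34, 21, 33, 6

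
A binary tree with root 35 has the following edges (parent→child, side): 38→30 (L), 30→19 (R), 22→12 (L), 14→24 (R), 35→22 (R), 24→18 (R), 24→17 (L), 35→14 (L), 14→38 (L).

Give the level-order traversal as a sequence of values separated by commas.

35, 14, 22, 38, 24, 12, 30, 17, 18, 19

Level-order visits nodes level by level from the root, left to right within each level.
Level 0: 35
Level 1: 14, 22
Level 2: 38, 24, 12
Level 3: 30, 17, 18
Level 4: 19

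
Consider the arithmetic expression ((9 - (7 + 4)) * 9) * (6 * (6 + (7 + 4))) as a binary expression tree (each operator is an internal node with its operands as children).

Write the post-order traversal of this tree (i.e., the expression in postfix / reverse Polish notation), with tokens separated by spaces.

Post-order on an expression tree gives postfix notation: for each operator, emit left operand, right operand, then the operator.

9 7 4 + - 9 * 6 6 7 4 + + * *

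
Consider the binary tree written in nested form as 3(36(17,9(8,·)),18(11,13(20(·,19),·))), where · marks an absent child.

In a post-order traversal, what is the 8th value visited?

Post-order visits the left subtree, then the right subtree, then the node.
At 3: go left to 36.
  At 36: go left to 17.
    17 is a leaf — visit 17.
  At 36: go right to 9.
    At 9: go left to 8.
      8 is a leaf — visit 8.
    At 9: no right child.
    Visit 9.
  Visit 36.
At 3: go right to 18.
  At 18: go left to 11.
    11 is a leaf — visit 11.
  At 18: go right to 13.
    At 13: go left to 20.
      At 20: no left child.
      At 20: go right to 19.
        19 is a leaf — visit 19.
      Visit 20.
    At 13: no right child.
    Visit 13.
  Visit 18.
Visit 3.
Full post-order sequence: 17, 8, 9, 36, 11, 19, 20, 13, 18, 3.

13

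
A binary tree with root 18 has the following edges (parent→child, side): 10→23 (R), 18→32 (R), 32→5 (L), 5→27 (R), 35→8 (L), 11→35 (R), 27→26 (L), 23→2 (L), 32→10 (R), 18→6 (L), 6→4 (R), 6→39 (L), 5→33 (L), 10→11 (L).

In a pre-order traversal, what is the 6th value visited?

Pre-order visits the node, then its left subtree, then its right subtree.
Visit 18.
At 18: go left to 6.
  Visit 6.
  At 6: go left to 39.
    39 is a leaf — visit 39.
  At 6: go right to 4.
    4 is a leaf — visit 4.
At 18: go right to 32.
  Visit 32.
  At 32: go left to 5.
    Visit 5.
    At 5: go left to 33.
      33 is a leaf — visit 33.
    At 5: go right to 27.
      Visit 27.
      At 27: go left to 26.
        26 is a leaf — visit 26.
      At 27: no right child.
  At 32: go right to 10.
    Visit 10.
    At 10: go left to 11.
      Visit 11.
      At 11: no left child.
      At 11: go right to 35.
        Visit 35.
        At 35: go left to 8.
          8 is a leaf — visit 8.
        At 35: no right child.
    At 10: go right to 23.
      Visit 23.
      At 23: go left to 2.
        2 is a leaf — visit 2.
      At 23: no right child.
Full pre-order sequence: 18, 6, 39, 4, 32, 5, 33, 27, 26, 10, 11, 35, 8, 23, 2.

5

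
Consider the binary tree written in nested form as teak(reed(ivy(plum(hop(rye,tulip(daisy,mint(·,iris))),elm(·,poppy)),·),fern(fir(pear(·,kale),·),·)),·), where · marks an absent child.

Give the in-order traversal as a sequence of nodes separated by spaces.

rye hop daisy tulip mint iris plum elm poppy ivy reed pear kale fir fern teak

In-order visits the left subtree, then the node, then the right subtree.
At teak: go left to reed.
  At reed: go left to ivy.
    At ivy: go left to plum.
      At plum: go left to hop.
        At hop: go left to rye.
          rye is a leaf — visit rye.
        Visit hop.
        At hop: go right to tulip.
          At tulip: go left to daisy.
            daisy is a leaf — visit daisy.
          Visit tulip.
          At tulip: go right to mint.
            At mint: no left child.
            Visit mint.
            At mint: go right to iris.
              iris is a leaf — visit iris.
      Visit plum.
      At plum: go right to elm.
        At elm: no left child.
        Visit elm.
        At elm: go right to poppy.
          poppy is a leaf — visit poppy.
    Visit ivy.
    At ivy: no right child.
  Visit reed.
  At reed: go right to fern.
    At fern: go left to fir.
      At fir: go left to pear.
        At pear: no left child.
        Visit pear.
        At pear: go right to kale.
          kale is a leaf — visit kale.
      Visit fir.
      At fir: no right child.
    Visit fern.
    At fern: no right child.
Visit teak.
At teak: no right child.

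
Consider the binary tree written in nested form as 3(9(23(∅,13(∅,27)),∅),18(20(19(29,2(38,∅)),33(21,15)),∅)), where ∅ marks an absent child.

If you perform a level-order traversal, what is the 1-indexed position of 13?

Level-order visits nodes level by level from the root, left to right within each level.
Level 0: 3
Level 1: 9, 18
Level 2: 23, 20
Level 3: 13, 19, 33
Level 4: 27, 29, 2, 21, 15
Level 5: 38
Full level-order sequence: 3, 9, 18, 23, 20, 13, 19, 33, 27, 29, 2, 21, 15, 38.

6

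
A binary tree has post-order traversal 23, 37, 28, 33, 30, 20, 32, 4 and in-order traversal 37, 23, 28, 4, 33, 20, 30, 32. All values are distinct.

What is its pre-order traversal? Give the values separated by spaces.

4 28 37 23 32 20 33 30

The last element of post-order is the root; it splits in-order into left and right subtrees.
Root 4: left subtree has 3 nodes {37, 23, 28}, right has 4 {33, 20, 30, 32}.
  Root 28: left subtree has 2 nodes {37, 23}, right has 0 { }.
    Root 37: left subtree has 0 nodes { }, right has 1 {23}.
  Root 32: left subtree has 3 nodes {33, 20, 30}, right has 0 { }.
    Root 20: left subtree has 1 node {33}, right has 1 {30}.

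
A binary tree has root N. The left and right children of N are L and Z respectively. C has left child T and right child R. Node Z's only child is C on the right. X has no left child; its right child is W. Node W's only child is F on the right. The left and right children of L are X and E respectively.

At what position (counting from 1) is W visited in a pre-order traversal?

Pre-order visits the node, then its left subtree, then its right subtree.
Visit N.
At N: go left to L.
  Visit L.
  At L: go left to X.
    Visit X.
    At X: no left child.
    At X: go right to W.
      Visit W.
      At W: no left child.
      At W: go right to F.
        F is a leaf — visit F.
  At L: go right to E.
    E is a leaf — visit E.
At N: go right to Z.
  Visit Z.
  At Z: no left child.
  At Z: go right to C.
    Visit C.
    At C: go left to T.
      T is a leaf — visit T.
    At C: go right to R.
      R is a leaf — visit R.
Full pre-order sequence: N, L, X, W, F, E, Z, C, T, R.

4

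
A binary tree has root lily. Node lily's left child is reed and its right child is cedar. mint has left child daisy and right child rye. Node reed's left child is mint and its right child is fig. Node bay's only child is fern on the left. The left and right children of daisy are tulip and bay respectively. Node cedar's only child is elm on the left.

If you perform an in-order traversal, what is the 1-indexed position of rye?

6

In-order visits the left subtree, then the node, then the right subtree.
At lily: go left to reed.
  At reed: go left to mint.
    At mint: go left to daisy.
      At daisy: go left to tulip.
        tulip is a leaf — visit tulip.
      Visit daisy.
      At daisy: go right to bay.
        At bay: go left to fern.
          fern is a leaf — visit fern.
        Visit bay.
        At bay: no right child.
    Visit mint.
    At mint: go right to rye.
      rye is a leaf — visit rye.
  Visit reed.
  At reed: go right to fig.
    fig is a leaf — visit fig.
Visit lily.
At lily: go right to cedar.
  At cedar: go left to elm.
    elm is a leaf — visit elm.
  Visit cedar.
  At cedar: no right child.
Full in-order sequence: tulip, daisy, fern, bay, mint, rye, reed, fig, lily, elm, cedar.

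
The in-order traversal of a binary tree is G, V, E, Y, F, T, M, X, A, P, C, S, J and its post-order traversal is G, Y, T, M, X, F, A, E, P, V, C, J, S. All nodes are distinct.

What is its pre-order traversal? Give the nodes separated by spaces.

The last element of post-order is the root; it splits in-order into left and right subtrees.
Root S: left subtree has 11 nodes {G, V, E, Y, F, T, M, X, A, P, C}, right has 1 {J}.
  Root C: left subtree has 10 nodes {G, V, E, Y, F, T, M, X, A, P}, right has 0 { }.
    Root V: left subtree has 1 node {G}, right has 8 {E, Y, F, T, M, X, A, P}.
      Root P: left subtree has 7 nodes {E, Y, F, T, M, X, A}, right has 0 { }.
        Root E: left subtree has 0 nodes { }, right has 6 {Y, F, T, M, X, A}.
          Root A: left subtree has 5 nodes {Y, F, T, M, X}, right has 0 { }.
            Root F: left subtree has 1 node {Y}, right has 3 {T, M, X}.
              Root X: left subtree has 2 nodes {T, M}, right has 0 { }.
                Root M: left subtree has 1 node {T}, right has 0 { }.

S C V G P E A F Y X M T J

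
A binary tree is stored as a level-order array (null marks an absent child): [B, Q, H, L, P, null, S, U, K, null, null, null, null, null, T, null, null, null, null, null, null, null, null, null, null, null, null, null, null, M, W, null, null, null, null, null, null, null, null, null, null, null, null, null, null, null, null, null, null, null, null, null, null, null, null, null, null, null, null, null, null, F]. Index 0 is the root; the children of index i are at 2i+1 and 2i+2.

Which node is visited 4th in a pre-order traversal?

Pre-order visits the node, then its left subtree, then its right subtree.
Visit B.
At B: go left to Q.
  Visit Q.
  At Q: go left to L.
    Visit L.
    At L: go left to U.
      U is a leaf — visit U.
    At L: go right to K.
      K is a leaf — visit K.
  At Q: go right to P.
    P is a leaf — visit P.
At B: go right to H.
  Visit H.
  At H: no left child.
  At H: go right to S.
    Visit S.
    At S: no left child.
    At S: go right to T.
      Visit T.
      At T: go left to M.
        M is a leaf — visit M.
      At T: go right to W.
        Visit W.
        At W: go left to F.
          F is a leaf — visit F.
        At W: no right child.
Full pre-order sequence: B, Q, L, U, K, P, H, S, T, M, W, F.

U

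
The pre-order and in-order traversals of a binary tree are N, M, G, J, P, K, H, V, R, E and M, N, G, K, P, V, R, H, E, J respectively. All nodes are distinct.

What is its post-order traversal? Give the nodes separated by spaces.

M K R V E H P J G N

The first element of pre-order is the root; it splits in-order into left and right subtrees.
Root N: left subtree has 1 node {M}, right has 8 {G, K, P, V, R, H, E, J}.
  Root G: left subtree has 0 nodes { }, right has 7 {K, P, V, R, H, E, J}.
    Root J: left subtree has 6 nodes {K, P, V, R, H, E}, right has 0 { }.
      Root P: left subtree has 1 node {K}, right has 4 {V, R, H, E}.
        Root H: left subtree has 2 nodes {V, R}, right has 1 {E}.
          Root V: left subtree has 0 nodes { }, right has 1 {R}.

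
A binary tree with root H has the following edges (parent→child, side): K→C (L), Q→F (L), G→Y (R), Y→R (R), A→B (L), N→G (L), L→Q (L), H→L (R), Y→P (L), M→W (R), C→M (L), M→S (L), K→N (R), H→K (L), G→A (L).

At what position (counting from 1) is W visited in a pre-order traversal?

6

Pre-order visits the node, then its left subtree, then its right subtree.
Visit H.
At H: go left to K.
  Visit K.
  At K: go left to C.
    Visit C.
    At C: go left to M.
      Visit M.
      At M: go left to S.
        S is a leaf — visit S.
      At M: go right to W.
        W is a leaf — visit W.
    At C: no right child.
  At K: go right to N.
    Visit N.
    At N: go left to G.
      Visit G.
      At G: go left to A.
        Visit A.
        At A: go left to B.
          B is a leaf — visit B.
        At A: no right child.
      At G: go right to Y.
        Visit Y.
        At Y: go left to P.
          P is a leaf — visit P.
        At Y: go right to R.
          R is a leaf — visit R.
    At N: no right child.
At H: go right to L.
  Visit L.
  At L: go left to Q.
    Visit Q.
    At Q: go left to F.
      F is a leaf — visit F.
    At Q: no right child.
  At L: no right child.
Full pre-order sequence: H, K, C, M, S, W, N, G, A, B, Y, P, R, L, Q, F.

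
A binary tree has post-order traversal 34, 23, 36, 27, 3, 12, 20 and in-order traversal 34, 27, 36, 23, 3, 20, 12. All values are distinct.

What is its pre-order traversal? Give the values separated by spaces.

20 3 27 34 36 23 12

The last element of post-order is the root; it splits in-order into left and right subtrees.
Root 20: left subtree has 5 nodes {34, 27, 36, 23, 3}, right has 1 {12}.
  Root 3: left subtree has 4 nodes {34, 27, 36, 23}, right has 0 { }.
    Root 27: left subtree has 1 node {34}, right has 2 {36, 23}.
      Root 36: left subtree has 0 nodes { }, right has 1 {23}.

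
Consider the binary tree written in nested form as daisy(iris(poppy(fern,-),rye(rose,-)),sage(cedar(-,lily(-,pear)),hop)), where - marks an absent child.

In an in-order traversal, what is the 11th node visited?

hop

In-order visits the left subtree, then the node, then the right subtree.
At daisy: go left to iris.
  At iris: go left to poppy.
    At poppy: go left to fern.
      fern is a leaf — visit fern.
    Visit poppy.
    At poppy: no right child.
  Visit iris.
  At iris: go right to rye.
    At rye: go left to rose.
      rose is a leaf — visit rose.
    Visit rye.
    At rye: no right child.
Visit daisy.
At daisy: go right to sage.
  At sage: go left to cedar.
    At cedar: no left child.
    Visit cedar.
    At cedar: go right to lily.
      At lily: no left child.
      Visit lily.
      At lily: go right to pear.
        pear is a leaf — visit pear.
  Visit sage.
  At sage: go right to hop.
    hop is a leaf — visit hop.
Full in-order sequence: fern, poppy, iris, rose, rye, daisy, cedar, lily, pear, sage, hop.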